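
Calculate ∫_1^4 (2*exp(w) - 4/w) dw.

-8*log(2) - 2*exp(1) + 2*exp(4)

An antiderivative is F(w) = 2*exp(w) - 4*log(w).
Then F(4) - F(1) = (-8*log(2) + 2*exp(4)) - (2*exp(1)) = -8*log(2) - 2*exp(1) + 2*exp(4).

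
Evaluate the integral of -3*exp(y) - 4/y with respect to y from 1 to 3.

-3*exp(3) - log(81) + 3*exp(1)

An antiderivative is F(y) = -3*exp(y) - 4*log(y).
Then F(3) - F(1) = (-3*exp(3) - log(81)) - (-3*exp(1)) = -3*exp(3) - log(81) + 3*exp(1).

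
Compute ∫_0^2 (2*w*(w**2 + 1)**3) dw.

156

Let u = w**2 + 1, so du = 2*w dw. When w = 0, u = 1; when w = 2, u = 5.
The integral becomes ∫ u**3 du from 1 to 5, with antiderivative u**4/4.
Back in w: F(w) = (w**2 + 1)**4/4.
Then F(2) - F(0) = (625/4) - (1/4) = 156.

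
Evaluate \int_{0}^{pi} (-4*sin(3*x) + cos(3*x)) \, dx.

-8/3

An antiderivative is F(x) = sin(3*x)/3 + 4*cos(3*x)/3.
Then F(pi) - F(0) = (-4/3) - (4/3) = -8/3.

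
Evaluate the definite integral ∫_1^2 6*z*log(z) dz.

Integrate by parts once (u = ln z, dv = 6*z dz).
An antiderivative is F(z) = 3*z**2*(2*log(z) - 1)/2.
Then F(2) - F(1) = (-6 + 12*log(2)) - (-3/2) = -9/2 + 12*log(2).

-9/2 + 12*log(2)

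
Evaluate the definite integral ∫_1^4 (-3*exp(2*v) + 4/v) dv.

An antiderivative is F(v) = -3*exp(2*v)/2 + 4*log(v).
Then F(4) - F(1) = (-3*exp(8)/2 + 8*log(2)) - (-3*exp(2)/2) = -3*exp(8)/2 + 8*log(2) + 3*exp(2)/2.

-3*exp(8)/2 + 8*log(2) + 3*exp(2)/2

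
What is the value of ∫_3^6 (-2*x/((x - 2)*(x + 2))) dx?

Factor the denominator: x**2 - 4 = (x + 2)(x - 2).
Partial fractions: -2*x/((x - 2)*(x + 2)) = -1/(x + 2) - 1/(x - 2).
An antiderivative is F(x) = -log(x - 2) - log(x + 2).
Then F(6) - F(3) = (-log(32)) - (-log(5)) = log(5/32).

log(5/32)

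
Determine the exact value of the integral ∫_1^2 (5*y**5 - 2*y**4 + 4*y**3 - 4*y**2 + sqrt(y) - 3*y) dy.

4*sqrt(2)/3 + 203/5

By the power rule, an antiderivative is F(y) = 5*y**6/6 - 2*y**5/5 + y**4 + 2*y**(3/2)/3 - 4*y**3/3 - 3*y**2/2.
Then F(2) - F(1) = (4*sqrt(2)/3 + 598/15) - (-11/15) = 4*sqrt(2)/3 + 203/5.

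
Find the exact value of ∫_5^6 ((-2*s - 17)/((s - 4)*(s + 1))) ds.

Factor the denominator: s**2 - 3*s - 4 = (s + 1)(s - 4).
Partial fractions: (-2*s - 17)/((s - 4)*(s + 1)) = 3/(s + 1) - 5/(s - 4).
An antiderivative is F(s) = -5*log(s - 4) + 3*log(s + 1).
Then F(6) - F(5) = (-5*log(2) + 3*log(7)) - (3*log(2) + 3*log(3)) = -8*log(2) - 3*log(3) + 3*log(7).

-8*log(2) - 3*log(3) + 3*log(7)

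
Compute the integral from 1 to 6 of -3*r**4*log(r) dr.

Integrate by parts once (u = ln r, dv = -3*r**4 dr).
An antiderivative is F(r) = -3*r**5*(5*log(r) - 1)/25.
Then F(6) - F(1) = (23328/25 - 23328*log(6)/5) - (3/25) = 933 - 23328*log(6)/5.

933 - 23328*log(6)/5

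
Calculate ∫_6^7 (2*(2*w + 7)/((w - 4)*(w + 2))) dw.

Factor the denominator: w**2 - 2*w - 8 = (w + 2)(w - 4).
Partial fractions: 2*(2*w + 7)/((w - 4)*(w + 2)) = -1/(w + 2) + 5/(w - 4).
An antiderivative is F(w) = 5*log(w - 4) - log(w + 2).
Then F(7) - F(6) = (log(27)) - (log(4)) = log(27/4).

log(27/4)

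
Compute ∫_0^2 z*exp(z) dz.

Integrate by parts once (u = z, dv = exp(z) dz).
An antiderivative is F(z) = (z - 1)*exp(z).
Then F(2) - F(0) = (exp(2)) - (-1) = 1 + exp(2).

1 + exp(2)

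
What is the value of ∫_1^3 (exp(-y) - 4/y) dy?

An antiderivative is F(y) = -4*log(y) - exp(-y).
Then F(3) - F(1) = (-4*log(3) - exp(-3)) - (-exp(-1)) = -4*log(3) - exp(-3) + exp(-1).

-4*log(3) - exp(-3) + exp(-1)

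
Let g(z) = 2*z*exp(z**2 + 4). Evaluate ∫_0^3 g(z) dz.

-exp(4) + exp(13)

Let u = z**2 + 4, so du = 2*z dz. When z = 0, u = 4; when z = 3, u = 13.
The integral becomes ∫ exp(u) du from 4 to 13, with antiderivative exp(u).
Back in z: F(z) = exp(z**2 + 4).
Then F(3) - F(0) = (exp(13)) - (exp(4)) = -exp(4) + exp(13).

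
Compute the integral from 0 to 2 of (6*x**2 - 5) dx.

6

By the power rule, an antiderivative is F(x) = 2*x**3 - 5*x.
Then F(2) - F(0) = (6) - (0) = 6.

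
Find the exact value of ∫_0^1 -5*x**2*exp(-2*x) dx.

-5/4 + 25*exp(-2)/4

Integrate by parts twice (u = x^2, dv = -5*exp(-2*x) dx).
An antiderivative is F(x) = (10*x**2 + 10*x + 5)*exp(-2*x)/4.
Then F(1) - F(0) = (25*exp(-2)/4) - (5/4) = -5/4 + 25*exp(-2)/4.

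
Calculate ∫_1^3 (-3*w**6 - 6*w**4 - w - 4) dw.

By the power rule, an antiderivative is F(w) = -3*w**7/7 - 6*w**5/5 - w**2/2 - 4*w.
Then F(3) - F(1) = (-87177/70) - (-429/70) = -43374/35.

-43374/35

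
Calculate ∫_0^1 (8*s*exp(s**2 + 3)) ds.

Let u = s**2 + 3, so du = 2*s ds. When s = 0, u = 3; when s = 1, u = 4.
The integral becomes 4·∫ exp(u) du from 3 to 4, with antiderivative 4*exp(u).
Back in s: F(s) = 4*exp(s**2 + 3).
Then F(1) - F(0) = (4*exp(4)) - (4*exp(3)) = -4*(1 - exp(1))*exp(3).

-4*(1 - exp(1))*exp(3)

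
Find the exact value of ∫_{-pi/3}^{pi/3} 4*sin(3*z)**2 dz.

4*pi/3

Use the identity sin^2(3*z) = (1 - cos(6*z))/2.
An antiderivative is F(z) = 2*z - sin(6*z)/3.
Then F(pi/3) - F(-pi/3) = (2*pi/3) - (-2*pi/3) = 4*pi/3.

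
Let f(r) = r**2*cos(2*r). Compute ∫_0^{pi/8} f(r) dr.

sqrt(2)*(-32 + pi**2 + 8*pi)/256

Integrate by parts twice (u = r^2, dv = cos(2*r) dr).
An antiderivative is F(r) = r**2*sin(2*r)/2 + r*cos(2*r)/2 - sin(2*r)/4.
Then F(pi/8) - F(0) = (sqrt(2)*(-32 + pi**2 + 8*pi)/256) - (0) = sqrt(2)*(-32 + pi**2 + 8*pi)/256.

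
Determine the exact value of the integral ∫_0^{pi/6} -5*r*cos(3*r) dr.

Integrate by parts once (u = r, dv = -5*cos(3*r) dr).
An antiderivative is F(r) = -5*r*sin(3*r)/3 - 5*cos(3*r)/9.
Then F(pi/6) - F(0) = (-5*pi/18) - (-5/9) = 5/9 - 5*pi/18.

5/9 - 5*pi/18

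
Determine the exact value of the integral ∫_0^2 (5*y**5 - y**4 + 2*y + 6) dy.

944/15

By the power rule, an antiderivative is F(y) = 5*y**6/6 - y**5/5 + y**2 + 6*y.
Then F(2) - F(0) = (944/15) - (0) = 944/15.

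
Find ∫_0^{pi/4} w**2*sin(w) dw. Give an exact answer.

Integrate by parts twice (u = w^2, dv = sin(w) dw).
An antiderivative is F(w) = -w**2*cos(w) + 2*w*sin(w) + 2*cos(w).
Then F(pi/4) - F(0) = (sqrt(2)*(-pi**2 + 8*pi + 32)/32) - (2) = -2 - sqrt(2)*pi**2/32 + sqrt(2)*pi/4 + sqrt(2).

-2 - sqrt(2)*pi**2/32 + sqrt(2)*pi/4 + sqrt(2)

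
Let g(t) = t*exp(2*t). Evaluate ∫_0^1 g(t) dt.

1/4 + exp(2)/4

Integrate by parts once (u = t, dv = exp(2*t) dt).
An antiderivative is F(t) = (2*t - 1)*exp(2*t)/4.
Then F(1) - F(0) = (exp(2)/4) - (-1/4) = 1/4 + exp(2)/4.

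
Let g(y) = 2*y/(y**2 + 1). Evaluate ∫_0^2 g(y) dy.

Let u = y**2 + 1, so du = 2*y dy. When y = 0, u = 1; when y = 2, u = 5.
The integral becomes ∫ 1/u du from 1 to 5, with antiderivative log(u).
Back in y: F(y) = log(y**2 + 1).
Then F(2) - F(0) = (log(5)) - (0) = log(5).

log(5)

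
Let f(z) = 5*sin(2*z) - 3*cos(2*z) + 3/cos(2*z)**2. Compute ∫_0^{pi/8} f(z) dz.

4 - 2*sqrt(2)

An antiderivative is F(z) = -3*sin(2*z)/2 - 5*cos(2*z)/2 + 3*tan(2*z)/2.
Then F(pi/8) - F(0) = (3/2 - 2*sqrt(2)) - (-5/2) = 4 - 2*sqrt(2).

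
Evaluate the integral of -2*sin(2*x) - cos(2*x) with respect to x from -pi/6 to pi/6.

An antiderivative is F(x) = -sin(2*x)/2 + cos(2*x).
Then F(pi/6) - F(-pi/6) = (1/2 - sqrt(3)/4) - (sqrt(3)/4 + 1/2) = -sqrt(3)/2.

-sqrt(3)/2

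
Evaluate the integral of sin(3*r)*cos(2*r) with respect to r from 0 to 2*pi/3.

Use the identity sin(3*r)cos(2*r) = [sin(5*r) + sin(r)]/2.
An antiderivative is F(r) = -cos(r)/2 - cos(5*r)/10.
Then F(2*pi/3) - F(0) = (3/10) - (-3/5) = 9/10.

9/10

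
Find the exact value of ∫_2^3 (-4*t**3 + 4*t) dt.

By the power rule, an antiderivative is F(t) = -t**4 + 2*t**2.
Then F(3) - F(2) = (-63) - (-8) = -55.

-55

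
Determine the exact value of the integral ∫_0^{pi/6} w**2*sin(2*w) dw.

Integrate by parts twice (u = w^2, dv = sin(2*w) dw).
An antiderivative is F(w) = -w**2*cos(2*w)/2 + w*sin(2*w)/2 + cos(2*w)/4.
Then F(pi/6) - F(0) = (-pi**2/144 + 1/8 + sqrt(3)*pi/24) - (1/4) = -1/8 - pi**2/144 + sqrt(3)*pi/24.

-1/8 - pi**2/144 + sqrt(3)*pi/24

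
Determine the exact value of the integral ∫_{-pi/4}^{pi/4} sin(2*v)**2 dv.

pi/4

Use the identity sin^2(2*v) = (1 - cos(4*v))/2.
An antiderivative is F(v) = v/2 - sin(4*v)/8.
Then F(pi/4) - F(-pi/4) = (pi/8) - (-pi/8) = pi/4.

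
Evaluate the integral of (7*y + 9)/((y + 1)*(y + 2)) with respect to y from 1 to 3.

-5*log(3) + 2*log(2) + 5*log(5)

Factor the denominator: y**2 + 3*y + 2 = (y + 2)(y + 1).
Partial fractions: (7*y + 9)/((y + 1)*(y + 2)) = 5/(y + 2) + 2/(y + 1).
An antiderivative is F(y) = 2*log(y + 1) + 5*log(y + 2).
Then F(3) - F(1) = (4*log(2) + 5*log(5)) - (2*log(2) + 5*log(3)) = -5*log(3) + 2*log(2) + 5*log(5).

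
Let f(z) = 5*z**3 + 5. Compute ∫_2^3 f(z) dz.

345/4

By the power rule, an antiderivative is F(z) = 5*z**4/4 + 5*z.
Then F(3) - F(2) = (465/4) - (30) = 345/4.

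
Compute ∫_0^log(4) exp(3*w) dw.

Let u = exp(w), so du = exp(w) dw. When w = 0, u = 1; when w = log(4), u = 4.
The integral becomes ∫ u**2 du from 1 to 4, with antiderivative u**3/3.
Back in w: F(w) = exp(3*w)/3.
Then F(log(4)) - F(0) = (64/3) - (1/3) = 21.

21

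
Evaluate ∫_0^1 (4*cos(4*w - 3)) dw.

Let u = 4*w - 3, so du = 4 dw. When w = 0, u = -3; when w = 1, u = 1.
The integral becomes ∫ cos(u) du from -3 to 1, with antiderivative sin(u).
Back in w: F(w) = sin(4*w - 3).
Then F(1) - F(0) = (sin(1)) - (-sin(3)) = sin(3) + sin(1).

sin(3) + sin(1)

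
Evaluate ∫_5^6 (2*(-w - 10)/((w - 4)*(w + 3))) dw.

Factor the denominator: w**2 - w - 12 = (w + 3)(w - 4).
Partial fractions: 2*(-w - 10)/((w - 4)*(w + 3)) = 2/(w + 3) - 4/(w - 4).
An antiderivative is F(w) = -4*log(w - 4) + 2*log(w + 3).
Then F(6) - F(5) = (log(81/16)) - (log(64)) = -10*log(2) + 4*log(3).

-10*log(2) + 4*log(3)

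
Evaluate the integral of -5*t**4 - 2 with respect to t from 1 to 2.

By the power rule, an antiderivative is F(t) = -t**5 - 2*t.
Then F(2) - F(1) = (-36) - (-3) = -33.

-33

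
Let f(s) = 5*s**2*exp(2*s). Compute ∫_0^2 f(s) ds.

Integrate by parts twice (u = s^2, dv = 5*exp(2*s) ds).
An antiderivative is F(s) = (10*s**2 - 10*s + 5)*exp(2*s)/4.
Then F(2) - F(0) = (25*exp(4)/4) - (5/4) = -5/4 + 25*exp(4)/4.

-5/4 + 25*exp(4)/4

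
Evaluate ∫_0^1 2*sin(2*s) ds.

Let u = 2*s, so du = 2 ds. When s = 0, u = 0; when s = 1, u = 2.
The integral becomes ∫ sin(u) du from 0 to 2, with antiderivative -cos(u).
Back in s: F(s) = -cos(2*s).
Then F(1) - F(0) = (-cos(2)) - (-1) = 1 - cos(2).

1 - cos(2)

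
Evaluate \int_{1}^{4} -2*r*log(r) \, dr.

Integrate by parts once (u = ln r, dv = -2*r dr).
An antiderivative is F(r) = -r**2*(2*log(r) - 1)/2.
Then F(4) - F(1) = (8 - 32*log(2)) - (1/2) = 15/2 - 32*log(2).

15/2 - 32*log(2)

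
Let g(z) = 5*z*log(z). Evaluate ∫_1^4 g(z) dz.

Integrate by parts once (u = ln z, dv = 5*z dz).
An antiderivative is F(z) = 5*z**2*(2*log(z) - 1)/4.
Then F(4) - F(1) = (-20 + 80*log(2)) - (-5/4) = -75/4 + 80*log(2).

-75/4 + 80*log(2)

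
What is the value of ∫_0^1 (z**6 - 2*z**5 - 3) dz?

-67/21

By the power rule, an antiderivative is F(z) = z**7/7 - z**6/3 - 3*z.
Then F(1) - F(0) = (-67/21) - (0) = -67/21.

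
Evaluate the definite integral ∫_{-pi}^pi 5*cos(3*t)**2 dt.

Use the identity cos^2(3*t) = (1 + cos(6*t))/2.
An antiderivative is F(t) = 5*t/2 + 5*sin(6*t)/12.
Then F(pi) - F(-pi) = (5*pi/2) - (-5*pi/2) = 5*pi.

5*pi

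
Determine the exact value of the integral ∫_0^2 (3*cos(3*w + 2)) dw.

Let u = 3*w + 2, so du = 3 dw. When w = 0, u = 2; when w = 2, u = 8.
The integral becomes ∫ cos(u) du from 2 to 8, with antiderivative sin(u).
Back in w: F(w) = sin(3*w + 2).
Then F(2) - F(0) = (sin(8)) - (sin(2)) = -sin(2) + sin(8).

-sin(2) + sin(8)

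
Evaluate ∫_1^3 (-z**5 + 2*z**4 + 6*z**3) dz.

1432/15

By the power rule, an antiderivative is F(z) = -z**6/6 + 2*z**5/5 + 3*z**4/2.
Then F(3) - F(1) = (486/5) - (26/15) = 1432/15.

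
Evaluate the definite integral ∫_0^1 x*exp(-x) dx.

Integrate by parts once (u = x, dv = exp(-x) dx).
An antiderivative is F(x) = (-x - 1)*exp(-x).
Then F(1) - F(0) = (-2*exp(-1)) - (-1) = 1 - 2*exp(-1).

1 - 2*exp(-1)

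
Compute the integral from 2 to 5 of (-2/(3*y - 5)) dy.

An antiderivative is F(y) = -2*log(3*y - 5)/3.
Then F(5) - F(2) = (-2*log(10)/3) - (0) = -2*log(10)/3.

-2*log(10)/3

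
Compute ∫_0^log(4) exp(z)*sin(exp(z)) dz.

Let u = exp(z), so du = exp(z) dz. When z = 0, u = 1; when z = log(4), u = 4.
The integral becomes ∫ sin(u) du from 1 to 4, with antiderivative -cos(u).
Back in z: F(z) = -cos(exp(z)).
Then F(log(4)) - F(0) = (-cos(4)) - (-cos(1)) = cos(1) - cos(4).

cos(1) - cos(4)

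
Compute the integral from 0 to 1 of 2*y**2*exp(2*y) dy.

-1/2 + exp(2)/2

Integrate by parts twice (u = y^2, dv = 2*exp(2*y) dy).
An antiderivative is F(y) = (2*y**2 - 2*y + 1)*exp(2*y)/2.
Then F(1) - F(0) = (exp(2)/2) - (1/2) = -1/2 + exp(2)/2.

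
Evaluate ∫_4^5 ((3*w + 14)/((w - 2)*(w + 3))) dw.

Factor the denominator: w**2 + w - 6 = (w + 3)(w - 2).
Partial fractions: (3*w + 14)/((w - 2)*(w + 3)) = -1/(w + 3) + 4/(w - 2).
An antiderivative is F(w) = 4*log(w - 2) - log(w + 3).
Then F(5) - F(4) = (log(81/8)) - (log(16/7)) = -7*log(2) + log(7) + 4*log(3).

-7*log(2) + log(7) + 4*log(3)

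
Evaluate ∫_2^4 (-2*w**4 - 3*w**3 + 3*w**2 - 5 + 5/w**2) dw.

-10591/20

By the power rule, an antiderivative is F(w) = -2*w**5/5 - 3*w**4/4 + w**3 - 5*w - 5/w.
Then F(4) - F(2) = (-11177/20) - (-293/10) = -10591/20.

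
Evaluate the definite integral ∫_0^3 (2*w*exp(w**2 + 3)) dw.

Let u = w**2 + 3, so du = 2*w dw. When w = 0, u = 3; when w = 3, u = 12.
The integral becomes ∫ exp(u) du from 3 to 12, with antiderivative exp(u).
Back in w: F(w) = exp(w**2 + 3).
Then F(3) - F(0) = (exp(12)) - (exp(3)) = -exp(3) + exp(12).

-exp(3) + exp(12)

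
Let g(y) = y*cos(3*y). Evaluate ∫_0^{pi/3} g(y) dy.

Integrate by parts once (u = y, dv = cos(3*y) dy).
An antiderivative is F(y) = y*sin(3*y)/3 + cos(3*y)/9.
Then F(pi/3) - F(0) = (-1/9) - (1/9) = -2/9.

-2/9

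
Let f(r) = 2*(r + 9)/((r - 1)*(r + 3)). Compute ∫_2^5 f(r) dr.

log(2) + 3*log(5)

Factor the denominator: r**2 + 2*r - 3 = (r + 3)(r - 1).
Partial fractions: 2*(r + 9)/((r - 1)*(r + 3)) = -3/(r + 3) + 5/(r - 1).
An antiderivative is F(r) = 5*log(r - 1) - 3*log(r + 3).
Then F(5) - F(2) = (log(2)) - (-3*log(5)) = log(2) + 3*log(5).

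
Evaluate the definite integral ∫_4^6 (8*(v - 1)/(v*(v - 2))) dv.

Factor the denominator: v**2 - 2*v = v(v - 2).
Partial fractions: 8*(v - 1)/(v*(v - 2)) = 4/v + 4/(v - 2).
An antiderivative is F(v) = 4*log(v) + 4*log(v - 2).
Then F(6) - F(4) = (4*log(3) + 12*log(2)) - (12*log(2)) = log(81).

log(81)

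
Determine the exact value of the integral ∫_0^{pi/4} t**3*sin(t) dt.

Integrate by parts 3 times (u = t^3, dv = sin(t) dt).
An antiderivative is F(t) = -t**3*cos(t) + 3*t**2*sin(t) + 6*t*cos(t) - 6*sin(t).
Then F(pi/4) - F(0) = (sqrt(2)*(-384 - pi**3 + 12*pi**2 + 96*pi)/128) - (0) = sqrt(2)*(-384 - pi**3 + 12*pi**2 + 96*pi)/128.

sqrt(2)*(-384 - pi**3 + 12*pi**2 + 96*pi)/128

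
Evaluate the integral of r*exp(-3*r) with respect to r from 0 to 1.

(-4 + exp(3))*exp(-3)/9

Integrate by parts once (u = r, dv = exp(-3*r) dr).
An antiderivative is F(r) = (-3*r - 1)*exp(-3*r)/9.
Then F(1) - F(0) = (-4*exp(-3)/9) - (-1/9) = (-4 + exp(3))*exp(-3)/9.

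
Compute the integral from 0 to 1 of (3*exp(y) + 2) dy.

An antiderivative is F(y) = 2*y + 3*exp(y).
Then F(1) - F(0) = (2 + 3*E) - (3) = -1 + 3*E.

-1 + 3*E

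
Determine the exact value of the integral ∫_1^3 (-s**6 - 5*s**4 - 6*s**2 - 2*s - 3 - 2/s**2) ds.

-13054/21

By the power rule, an antiderivative is F(s) = -s**7/7 - s**5 - 2*s**3 - s**2 - 3*s + 2/s.
Then F(3) - F(1) = (-13162/21) - (-36/7) = -13054/21.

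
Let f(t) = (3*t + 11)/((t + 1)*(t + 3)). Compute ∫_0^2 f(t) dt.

-log(5) + 5*log(3)

Factor the denominator: t**2 + 4*t + 3 = (t + 3)(t + 1).
Partial fractions: (3*t + 11)/((t + 1)*(t + 3)) = -1/(t + 3) + 4/(t + 1).
An antiderivative is F(t) = 4*log(t + 1) - log(t + 3).
Then F(2) - F(0) = (log(81/5)) - (-log(3)) = -log(5) + 5*log(3).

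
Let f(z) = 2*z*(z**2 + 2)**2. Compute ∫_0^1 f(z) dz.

Let u = z**2 + 2, so du = 2*z dz. When z = 0, u = 2; when z = 1, u = 3.
The integral becomes ∫ u**2 du from 2 to 3, with antiderivative u**3/3.
Back in z: F(z) = (z**2 + 2)**3/3.
Then F(1) - F(0) = (9) - (8/3) = 19/3.

19/3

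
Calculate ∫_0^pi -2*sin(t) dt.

An antiderivative is F(t) = 2*cos(t).
Then F(pi) - F(0) = (-2) - (2) = -4.

-4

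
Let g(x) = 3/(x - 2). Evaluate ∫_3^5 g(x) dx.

An antiderivative is F(x) = 3*log(x - 2).
Then F(5) - F(3) = (log(27)) - (0) = log(27).

log(27)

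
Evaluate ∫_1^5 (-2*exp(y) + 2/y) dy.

An antiderivative is F(y) = -2*exp(y) + 2*log(y).
Then F(5) - F(1) = (-2*exp(5) + 2*log(5)) - (-2*exp(1)) = -2*exp(5) + 2*log(5) + 2*exp(1).

-2*exp(5) + 2*log(5) + 2*exp(1)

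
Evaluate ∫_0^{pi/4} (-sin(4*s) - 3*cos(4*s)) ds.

An antiderivative is F(s) = -3*sin(4*s)/4 + cos(4*s)/4.
Then F(pi/4) - F(0) = (-1/4) - (1/4) = -1/2.

-1/2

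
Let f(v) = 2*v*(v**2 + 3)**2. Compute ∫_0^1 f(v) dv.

Let u = v**2 + 3, so du = 2*v dv. When v = 0, u = 3; when v = 1, u = 4.
The integral becomes ∫ u**2 du from 3 to 4, with antiderivative u**3/3.
Back in v: F(v) = (v**2 + 3)**3/3.
Then F(1) - F(0) = (64/3) - (9) = 37/3.

37/3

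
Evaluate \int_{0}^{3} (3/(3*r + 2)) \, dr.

Let u = 3*r + 2, so du = 3 dr. When r = 0, u = 2; when r = 3, u = 11.
The integral becomes ∫ 1/u du from 2 to 11, with antiderivative log(u).
Back in r: F(r) = log(3*r + 2).
Then F(3) - F(0) = (log(11)) - (log(2)) = log(11/2).

log(11/2)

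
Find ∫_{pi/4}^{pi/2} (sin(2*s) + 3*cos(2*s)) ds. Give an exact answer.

-1

An antiderivative is F(s) = 3*sin(2*s)/2 - cos(2*s)/2.
Then F(pi/2) - F(pi/4) = (1/2) - (3/2) = -1.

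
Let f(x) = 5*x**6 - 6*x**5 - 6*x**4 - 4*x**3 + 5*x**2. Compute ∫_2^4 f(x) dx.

By the power rule, an antiderivative is F(x) = 5*x**7/7 - x**6 - 6*x**5/5 - x**4 + 5*x**3/3.
Then F(4) - F(2) = (654016/105) - (-1432/105) = 655448/105.

655448/105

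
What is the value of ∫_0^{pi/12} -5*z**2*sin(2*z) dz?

Integrate by parts twice (u = z^2, dv = -5*sin(2*z) dz).
An antiderivative is F(z) = 5*z**2*cos(2*z)/2 - 5*z*sin(2*z)/2 - 5*cos(2*z)/4.
Then F(pi/12) - F(0) = (-5*sqrt(3)/8 - 5*pi/48 + 5*sqrt(3)*pi**2/576) - (-5/4) = -5*sqrt(3)/8 - 5*pi/48 + 5*sqrt(3)*pi**2/576 + 5/4.

-5*sqrt(3)/8 - 5*pi/48 + 5*sqrt(3)*pi**2/576 + 5/4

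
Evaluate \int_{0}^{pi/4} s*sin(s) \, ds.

Integrate by parts once (u = s, dv = sin(s) ds).
An antiderivative is F(s) = -s*cos(s) + sin(s).
Then F(pi/4) - F(0) = (sqrt(2)*(4 - pi)/8) - (0) = sqrt(2)*(4 - pi)/8.

sqrt(2)*(4 - pi)/8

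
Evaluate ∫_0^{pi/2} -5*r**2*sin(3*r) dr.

10/27 + 5*pi/9

Integrate by parts twice (u = r^2, dv = -5*sin(3*r) dr).
An antiderivative is F(r) = 5*r**2*cos(3*r)/3 - 10*r*sin(3*r)/9 - 10*cos(3*r)/27.
Then F(pi/2) - F(0) = (5*pi/9) - (-10/27) = 10/27 + 5*pi/9.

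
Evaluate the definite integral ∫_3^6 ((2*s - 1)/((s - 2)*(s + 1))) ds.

Factor the denominator: s**2 - s - 2 = (s + 1)(s - 2).
Partial fractions: (2*s - 1)/((s - 2)*(s + 1)) = 1/(s + 1) + 1/(s - 2).
An antiderivative is F(s) = log(s - 2) + log(s + 1).
Then F(6) - F(3) = (log(28)) - (log(4)) = log(7).

log(7)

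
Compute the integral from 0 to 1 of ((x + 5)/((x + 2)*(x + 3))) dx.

Factor the denominator: x**2 + 5*x + 6 = (x + 3)(x + 2).
Partial fractions: (x + 5)/((x + 2)*(x + 3)) = -2/(x + 3) + 3/(x + 2).
An antiderivative is F(x) = 3*log(x + 2) - 2*log(x + 3).
Then F(1) - F(0) = (log(27/16)) - (log(8/9)) = -7*log(2) + 5*log(3).

-7*log(2) + 5*log(3)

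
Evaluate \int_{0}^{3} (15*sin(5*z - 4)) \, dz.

3*cos(4) - 3*cos(11)

Let u = 5*z - 4, so du = 5 dz. When z = 0, u = -4; when z = 3, u = 11.
The integral becomes 3·∫ sin(u) du from -4 to 11, with antiderivative -3*cos(u).
Back in z: F(z) = -3*cos(5*z - 4).
Then F(3) - F(0) = (-3*cos(11)) - (-3*cos(4)) = 3*cos(4) - 3*cos(11).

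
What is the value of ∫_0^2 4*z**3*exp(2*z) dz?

3/2 + 17*exp(4)/2

Integrate by parts 3 times (u = z^3, dv = 4*exp(2*z) dz).
An antiderivative is F(z) = (4*z**3 - 6*z**2 + 6*z - 3)*exp(2*z)/2.
Then F(2) - F(0) = (17*exp(4)/2) - (-3/2) = 3/2 + 17*exp(4)/2.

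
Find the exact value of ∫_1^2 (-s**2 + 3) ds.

2/3

By the power rule, an antiderivative is F(s) = -s**3/3 + 3*s.
Then F(2) - F(1) = (10/3) - (8/3) = 2/3.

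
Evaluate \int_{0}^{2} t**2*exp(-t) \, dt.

2 - 10*exp(-2)

Integrate by parts twice (u = t^2, dv = exp(-t) dt).
An antiderivative is F(t) = (-t**2 - 2*t - 2)*exp(-t).
Then F(2) - F(0) = (-10*exp(-2)) - (-2) = 2 - 10*exp(-2).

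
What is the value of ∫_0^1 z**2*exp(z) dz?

Integrate by parts twice (u = z^2, dv = exp(z) dz).
An antiderivative is F(z) = (z**2 - 2*z + 2)*exp(z).
Then F(1) - F(0) = (E) - (2) = -2 + E.

-2 + E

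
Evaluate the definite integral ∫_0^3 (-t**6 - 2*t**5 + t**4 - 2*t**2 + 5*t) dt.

-35163/70

By the power rule, an antiderivative is F(t) = -t**7/7 - t**6/3 + t**5/5 - 2*t**3/3 + 5*t**2/2.
Then F(3) - F(0) = (-35163/70) - (0) = -35163/70.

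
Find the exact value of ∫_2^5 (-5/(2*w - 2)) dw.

An antiderivative is F(w) = -5*log(2*w - 2)/2.
Then F(5) - F(2) = (-15*log(2)/2) - (-5*log(2)/2) = -log(32).

-log(32)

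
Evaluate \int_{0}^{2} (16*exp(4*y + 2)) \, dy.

-4*(1 - exp(8))*exp(2)

Let u = 4*y + 2, so du = 4 dy. When y = 0, u = 2; when y = 2, u = 10.
The integral becomes 4·∫ exp(u) du from 2 to 10, with antiderivative 4*exp(u).
Back in y: F(y) = 4*exp(4*y + 2).
Then F(2) - F(0) = (4*exp(10)) - (4*exp(2)) = -4*(1 - exp(8))*exp(2).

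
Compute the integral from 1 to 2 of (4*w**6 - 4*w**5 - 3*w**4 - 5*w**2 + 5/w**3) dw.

1831/840

By the power rule, an antiderivative is F(w) = 4*w**7/7 - 2*w**6/3 - 3*w**5/5 - 5*w**3/3 - 5/(2*w**2).
Then F(2) - F(1) = (-751/280) - (-1021/210) = 1831/840.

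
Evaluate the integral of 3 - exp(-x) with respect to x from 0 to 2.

exp(-2) + 5

An antiderivative is F(x) = 3*x + exp(-x).
Then F(2) - F(0) = (exp(-2) + 6) - (1) = exp(-2) + 5.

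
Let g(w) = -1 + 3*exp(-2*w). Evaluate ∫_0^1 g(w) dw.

(-3 + exp(2))*exp(-2)/2

An antiderivative is F(w) = -w - 3*exp(-2*w)/2.
Then F(1) - F(0) = (-1 - 3*exp(-2)/2) - (-3/2) = (-3 + exp(2))*exp(-2)/2.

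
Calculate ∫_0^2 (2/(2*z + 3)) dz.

log(7/3)

Let u = 2*z + 3, so du = 2 dz. When z = 0, u = 3; when z = 2, u = 7.
The integral becomes ∫ 1/u du from 3 to 7, with antiderivative log(u).
Back in z: F(z) = log(2*z + 3).
Then F(2) - F(0) = (log(7)) - (log(3)) = log(7/3).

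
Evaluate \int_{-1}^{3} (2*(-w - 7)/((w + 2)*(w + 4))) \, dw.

-5*log(5) - 3*log(3) + 3*log(7)

Factor the denominator: w**2 + 6*w + 8 = (w + 4)(w + 2).
Partial fractions: 2*(-w - 7)/((w + 2)*(w + 4)) = 3/(w + 4) - 5/(w + 2).
An antiderivative is F(w) = -5*log(w + 2) + 3*log(w + 4).
Then F(3) - F(-1) = (-5*log(5) + 3*log(7)) - (log(27)) = -5*log(5) - 3*log(3) + 3*log(7).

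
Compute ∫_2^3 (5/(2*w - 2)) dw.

An antiderivative is F(w) = 5*log(2*w - 2)/2.
Then F(3) - F(2) = (log(32)) - (5*log(2)/2) = 5*log(2)/2.

5*log(2)/2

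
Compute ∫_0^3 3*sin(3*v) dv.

Let u = 3*v, so du = 3 dv. When v = 0, u = 0; when v = 3, u = 9.
The integral becomes ∫ sin(u) du from 0 to 9, with antiderivative -cos(u).
Back in v: F(v) = -cos(3*v).
Then F(3) - F(0) = (-cos(9)) - (-1) = 1 - cos(9).

1 - cos(9)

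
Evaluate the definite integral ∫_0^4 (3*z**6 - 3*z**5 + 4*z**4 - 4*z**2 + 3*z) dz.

By the power rule, an antiderivative is F(z) = 3*z**7/7 - z**6/2 + 4*z**5/5 - 4*z**3/3 + 3*z**2/2.
Then F(4) - F(0) = (601816/105) - (0) = 601816/105.

601816/105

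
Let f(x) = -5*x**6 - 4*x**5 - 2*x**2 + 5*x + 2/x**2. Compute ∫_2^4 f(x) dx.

By the power rule, an antiderivative is F(x) = -5*x**7/7 - 2*x**6/3 - 2*x**3/3 + 5*x**2/2 - 2/x.
Then F(4) - F(2) = (-606341/42) - (-913/7) = -600863/42.

-600863/42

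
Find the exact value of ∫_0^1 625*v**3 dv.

625/4

Let u = 5*v, so du = 5 dv. When v = 0, u = 0; when v = 1, u = 5.
The integral becomes ∫ u**3 du from 0 to 5, with antiderivative u**4/4.
Back in v: F(v) = 625*v**4/4.
Then F(1) - F(0) = (625/4) - (0) = 625/4.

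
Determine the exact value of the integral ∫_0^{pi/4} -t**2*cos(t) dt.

Integrate by parts twice (u = t^2, dv = -cos(t) dt).
An antiderivative is F(t) = -t**2*sin(t) - 2*t*cos(t) + 2*sin(t).
Then F(pi/4) - F(0) = (sqrt(2)*(-8*pi - pi**2 + 32)/32) - (0) = sqrt(2)*(-8*pi - pi**2 + 32)/32.

sqrt(2)*(-8*pi - pi**2 + 32)/32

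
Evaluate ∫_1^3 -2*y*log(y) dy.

Integrate by parts once (u = ln y, dv = -2*y dy).
An antiderivative is F(y) = -y**2*(2*log(y) - 1)/2.
Then F(3) - F(1) = (9/2 - 9*log(3)) - (1/2) = 4 - 9*log(3).

4 - 9*log(3)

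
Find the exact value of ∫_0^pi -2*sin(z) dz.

An antiderivative is F(z) = 2*cos(z).
Then F(pi) - F(0) = (-2) - (2) = -4.

-4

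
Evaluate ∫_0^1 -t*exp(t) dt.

-1

Integrate by parts once (u = t, dv = -exp(t) dt).
An antiderivative is F(t) = (-t + 1)*exp(t).
Then F(1) - F(0) = (0) - (1) = -1.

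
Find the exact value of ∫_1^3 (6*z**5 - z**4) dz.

By the power rule, an antiderivative is F(z) = z**6 - z**5/5.
Then F(3) - F(1) = (3402/5) - (4/5) = 3398/5.

3398/5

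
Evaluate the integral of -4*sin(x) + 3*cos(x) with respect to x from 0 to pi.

An antiderivative is F(x) = 3*sin(x) + 4*cos(x).
Then F(pi) - F(0) = (-4) - (4) = -8.

-8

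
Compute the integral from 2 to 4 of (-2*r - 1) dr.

By the power rule, an antiderivative is F(r) = -r**2 - r.
Then F(4) - F(2) = (-20) - (-6) = -14.

-14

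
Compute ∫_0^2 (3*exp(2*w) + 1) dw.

An antiderivative is F(w) = 3*exp(2*w)/2 + w.
Then F(2) - F(0) = (2 + 3*exp(4)/2) - (3/2) = 1/2 + 3*exp(4)/2.

1/2 + 3*exp(4)/2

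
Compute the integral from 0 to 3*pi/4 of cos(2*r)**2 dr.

Use the identity cos^2(2*r) = (1 + cos(4*r))/2.
An antiderivative is F(r) = r/2 + sin(4*r)/8.
Then F(3*pi/4) - F(0) = (3*pi/8) - (0) = 3*pi/8.

3*pi/8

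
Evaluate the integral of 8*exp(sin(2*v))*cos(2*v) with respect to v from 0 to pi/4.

Let u = sin(2*v), so du = 2*cos(2*v) dv. When v = 0, u = 0; when v = pi/4, u = 1.
The integral becomes 4·∫ exp(u) du from 0 to 1, with antiderivative 4*exp(u).
Back in v: F(v) = 4*exp(sin(2*v)).
Then F(pi/4) - F(0) = (4*E) - (4) = -4 + 4*E.

-4 + 4*E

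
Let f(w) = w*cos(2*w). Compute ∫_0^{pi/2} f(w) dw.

Integrate by parts once (u = w, dv = cos(2*w) dw).
An antiderivative is F(w) = w*sin(2*w)/2 + cos(2*w)/4.
Then F(pi/2) - F(0) = (-1/4) - (1/4) = -1/2.

-1/2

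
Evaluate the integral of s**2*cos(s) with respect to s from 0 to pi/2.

-2 + pi**2/4

Integrate by parts twice (u = s^2, dv = cos(s) ds).
An antiderivative is F(s) = s**2*sin(s) + 2*s*cos(s) - 2*sin(s).
Then F(pi/2) - F(0) = (-2 + pi**2/4) - (0) = -2 + pi**2/4.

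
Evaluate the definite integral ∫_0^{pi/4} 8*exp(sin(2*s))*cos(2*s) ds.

Let u = sin(2*s), so du = 2*cos(2*s) ds. When s = 0, u = 0; when s = pi/4, u = 1.
The integral becomes 4·∫ exp(u) du from 0 to 1, with antiderivative 4*exp(u).
Back in s: F(s) = 4*exp(sin(2*s)).
Then F(pi/4) - F(0) = (4*E) - (4) = -4 + 4*E.

-4 + 4*E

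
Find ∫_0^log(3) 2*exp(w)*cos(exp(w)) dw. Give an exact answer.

Let u = exp(w), so du = exp(w) dw. When w = 0, u = 1; when w = log(3), u = 3.
The integral becomes 2·∫ cos(u) du from 1 to 3, with antiderivative 2*sin(u).
Back in w: F(w) = 2*sin(exp(w)).
Then F(log(3)) - F(0) = (2*sin(3)) - (2*sin(1)) = -2*sin(1) + 2*sin(3).

-2*sin(1) + 2*sin(3)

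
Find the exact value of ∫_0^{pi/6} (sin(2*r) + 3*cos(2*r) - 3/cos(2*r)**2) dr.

1/4 - 3*sqrt(3)/4

An antiderivative is F(r) = 3*sin(2*r)/2 - cos(2*r)/2 - 3*tan(2*r)/2.
Then F(pi/6) - F(0) = (-3*sqrt(3)/4 - 1/4) - (-1/2) = 1/4 - 3*sqrt(3)/4.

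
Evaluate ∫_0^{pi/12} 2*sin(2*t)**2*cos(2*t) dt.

1/24

Let u = sin(2*t), so du = 2*cos(2*t) dt. When t = 0, u = 0; when t = pi/12, u = 1/2.
The integral becomes ∫ u**2 du from 0 to 1/2, with antiderivative u**3/3.
Back in t: F(t) = sin(2*t)**3/3.
Then F(pi/12) - F(0) = (1/24) - (0) = 1/24.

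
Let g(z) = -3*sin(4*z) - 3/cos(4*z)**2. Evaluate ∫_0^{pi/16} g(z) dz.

An antiderivative is F(z) = 3*cos(4*z)/4 - 3*tan(4*z)/4.
Then F(pi/16) - F(0) = (-3/4 + 3*sqrt(2)/8) - (3/4) = -3/2 + 3*sqrt(2)/8.

-3/2 + 3*sqrt(2)/8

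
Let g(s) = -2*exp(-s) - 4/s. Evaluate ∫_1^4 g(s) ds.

An antiderivative is F(s) = -4*log(s) + 2*exp(-s).
Then F(4) - F(1) = (-8*log(2) + 2*exp(-4)) - (2*exp(-1)) = -8*log(2) - 2*exp(-1) + 2*exp(-4).

-8*log(2) - 2*exp(-1) + 2*exp(-4)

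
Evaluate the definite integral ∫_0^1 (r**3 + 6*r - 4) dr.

-3/4

By the power rule, an antiderivative is F(r) = r**4/4 + 3*r**2 - 4*r.
Then F(1) - F(0) = (-3/4) - (0) = -3/4.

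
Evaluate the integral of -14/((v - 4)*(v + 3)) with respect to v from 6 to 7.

Factor the denominator: v**2 - v - 12 = (v + 3)(v - 4).
Partial fractions: -14/((v - 4)*(v + 3)) = 2/(v + 3) - 2/(v - 4).
An antiderivative is F(v) = -2*log(v - 4) + 2*log(v + 3).
Then F(7) - F(6) = (log(100/9)) - (log(81/4)) = -6*log(3) + 4*log(2) + 2*log(5).

-6*log(3) + 4*log(2) + 2*log(5)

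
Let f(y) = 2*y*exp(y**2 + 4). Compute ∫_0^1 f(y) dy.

-exp(4) + exp(5)

Let u = y**2 + 4, so du = 2*y dy. When y = 0, u = 4; when y = 1, u = 5.
The integral becomes ∫ exp(u) du from 4 to 5, with antiderivative exp(u).
Back in y: F(y) = exp(y**2 + 4).
Then F(1) - F(0) = (exp(5)) - (exp(4)) = -exp(4) + exp(5).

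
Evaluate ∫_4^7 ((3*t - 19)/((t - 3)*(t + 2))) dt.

Factor the denominator: t**2 - t - 6 = (t + 2)(t - 3).
Partial fractions: (3*t - 19)/((t - 3)*(t + 2)) = 5/(t + 2) - 2/(t - 3).
An antiderivative is F(t) = -2*log(t - 3) + 5*log(t + 2).
Then F(7) - F(4) = (-4*log(2) + 10*log(3)) - (5*log(2) + 5*log(3)) = -9*log(2) + 5*log(3).

-9*log(2) + 5*log(3)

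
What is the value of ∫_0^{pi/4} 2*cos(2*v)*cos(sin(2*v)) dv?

Let u = sin(2*v), so du = 2*cos(2*v) dv. When v = 0, u = 0; when v = pi/4, u = 1.
The integral becomes ∫ cos(u) du from 0 to 1, with antiderivative sin(u).
Back in v: F(v) = sin(sin(2*v)).
Then F(pi/4) - F(0) = (sin(1)) - (0) = sin(1).

sin(1)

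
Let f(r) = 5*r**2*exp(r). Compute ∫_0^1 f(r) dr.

-10 + 5*E

Integrate by parts twice (u = r^2, dv = 5*exp(r) dr).
An antiderivative is F(r) = (5*r**2 - 10*r + 10)*exp(r).
Then F(1) - F(0) = (5*E) - (10) = -10 + 5*E.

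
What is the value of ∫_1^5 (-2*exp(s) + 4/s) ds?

An antiderivative is F(s) = -2*exp(s) + 4*log(s).
Then F(5) - F(1) = (-2*exp(5) + 4*log(5)) - (-2*exp(1)) = -2*exp(5) + 2*exp(1) + 4*log(5).

-2*exp(5) + 2*exp(1) + 4*log(5)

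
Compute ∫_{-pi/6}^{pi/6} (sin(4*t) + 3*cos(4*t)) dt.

3*sqrt(3)/4

An antiderivative is F(t) = 3*sin(4*t)/4 - cos(4*t)/4.
Then F(pi/6) - F(-pi/6) = (1/8 + 3*sqrt(3)/8) - (1/8 - 3*sqrt(3)/8) = 3*sqrt(3)/4.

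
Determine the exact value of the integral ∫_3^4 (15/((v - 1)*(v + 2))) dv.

Factor the denominator: v**2 + v - 2 = (v + 2)(v - 1).
Partial fractions: 15/((v - 1)*(v + 2)) = -5/(v + 2) + 5/(v - 1).
An antiderivative is F(v) = 5*log(v - 1) - 5*log(v + 2).
Then F(4) - F(3) = (-log(32)) - (-5*log(5) + 5*log(2)) = -10*log(2) + 5*log(5).

-10*log(2) + 5*log(5)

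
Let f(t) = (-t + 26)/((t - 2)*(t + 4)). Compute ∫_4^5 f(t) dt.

-6*log(3) + 11*log(2)

Factor the denominator: t**2 + 2*t - 8 = (t + 4)(t - 2).
Partial fractions: (-t + 26)/((t - 2)*(t + 4)) = -5/(t + 4) + 4/(t - 2).
An antiderivative is F(t) = 4*log(t - 2) - 5*log(t + 4).
Then F(5) - F(4) = (-6*log(3)) - (-11*log(2)) = -6*log(3) + 11*log(2).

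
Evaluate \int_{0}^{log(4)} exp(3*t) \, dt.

Let u = exp(t), so du = exp(t) dt. When t = 0, u = 1; when t = log(4), u = 4.
The integral becomes ∫ u**2 du from 1 to 4, with antiderivative u**3/3.
Back in t: F(t) = exp(3*t)/3.
Then F(log(4)) - F(0) = (64/3) - (1/3) = 21.

21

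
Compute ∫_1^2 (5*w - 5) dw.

By the power rule, an antiderivative is F(w) = 5*w**2/2 - 5*w.
Then F(2) - F(1) = (0) - (-5/2) = 5/2.

5/2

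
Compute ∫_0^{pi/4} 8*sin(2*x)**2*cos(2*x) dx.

4/3

Let u = sin(2*x), so du = 2*cos(2*x) dx. When x = 0, u = 0; when x = pi/4, u = 1.
The integral becomes 4·∫ u**2 du from 0 to 1, with antiderivative 4*u**3/3.
Back in x: F(x) = 4*sin(2*x)**3/3.
Then F(pi/4) - F(0) = (4/3) - (0) = 4/3.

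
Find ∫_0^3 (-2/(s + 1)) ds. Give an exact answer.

-log(16)

An antiderivative is F(s) = -2*log(s + 1).
Then F(3) - F(0) = (-log(16)) - (0) = -log(16).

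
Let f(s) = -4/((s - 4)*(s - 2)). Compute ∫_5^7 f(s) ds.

Factor the denominator: s**2 - 6*s + 8 = (s - 2)(s - 4).
Partial fractions: -4/((s - 4)*(s - 2)) = 2/(s - 2) - 2/(s - 4).
An antiderivative is F(s) = -2*log(s - 4) + 2*log(s - 2).
Then F(7) - F(5) = (log(25/9)) - (log(9)) = log(25/81).

log(25/81)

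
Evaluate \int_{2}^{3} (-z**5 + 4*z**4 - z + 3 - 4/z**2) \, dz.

By the power rule, an antiderivative is F(z) = -z**6/6 + 4*z**5/5 - z**2/2 + 3*z + 4/z.
Then F(3) - F(2) = (1181/15) - (314/15) = 289/5.

289/5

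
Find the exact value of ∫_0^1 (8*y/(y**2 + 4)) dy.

Let u = y**2 + 4, so du = 2*y dy. When y = 0, u = 4; when y = 1, u = 5.
The integral becomes 4·∫ 1/u du from 4 to 5, with antiderivative 4*log(u).
Back in y: F(y) = 4*log(y**2 + 4).
Then F(1) - F(0) = (4*log(5)) - (8*log(2)) = -8*log(2) + 4*log(5).

-8*log(2) + 4*log(5)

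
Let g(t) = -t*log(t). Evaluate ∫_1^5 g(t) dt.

Integrate by parts once (u = ln t, dv = -t dt).
An antiderivative is F(t) = -t**2*(2*log(t) - 1)/4.
Then F(5) - F(1) = (25/4 - 25*log(5)/2) - (1/4) = 6 - 25*log(5)/2.

6 - 25*log(5)/2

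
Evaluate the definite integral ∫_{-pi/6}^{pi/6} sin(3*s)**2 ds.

pi/6

Use the identity sin^2(3*s) = (1 - cos(6*s))/2.
An antiderivative is F(s) = s/2 - sin(6*s)/12.
Then F(pi/6) - F(-pi/6) = (pi/12) - (-pi/12) = pi/6.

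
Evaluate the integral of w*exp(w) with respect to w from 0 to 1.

Integrate by parts once (u = w, dv = exp(w) dw).
An antiderivative is F(w) = (w - 1)*exp(w).
Then F(1) - F(0) = (0) - (-1) = 1.

1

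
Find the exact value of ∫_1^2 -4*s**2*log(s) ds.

Integrate by parts once (u = ln s, dv = -4*s**2 ds).
An antiderivative is F(s) = -4*s**3*(3*log(s) - 1)/9.
Then F(2) - F(1) = (32/9 - 32*log(2)/3) - (4/9) = 28/9 - 32*log(2)/3.

28/9 - 32*log(2)/3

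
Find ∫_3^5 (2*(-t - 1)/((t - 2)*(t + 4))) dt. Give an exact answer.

Factor the denominator: t**2 + 2*t - 8 = (t + 4)(t - 2).
Partial fractions: 2*(-t - 1)/((t - 2)*(t + 4)) = -1/(t + 4) - 1/(t - 2).
An antiderivative is F(t) = -log(t - 2) - log(t + 4).
Then F(5) - F(3) = (-log(27)) - (-log(7)) = log(7/27).

log(7/27)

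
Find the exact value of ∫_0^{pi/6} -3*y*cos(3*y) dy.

1/3 - pi/6

Integrate by parts once (u = y, dv = -3*cos(3*y) dy).
An antiderivative is F(y) = -y*sin(3*y) - cos(3*y)/3.
Then F(pi/6) - F(0) = (-pi/6) - (-1/3) = 1/3 - pi/6.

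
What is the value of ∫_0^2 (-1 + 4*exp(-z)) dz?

An antiderivative is F(z) = -z - 4*exp(-z).
Then F(2) - F(0) = (-2 - 4*exp(-2)) - (-4) = 2 - 4*exp(-2).

2 - 4*exp(-2)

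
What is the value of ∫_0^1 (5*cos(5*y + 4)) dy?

sin(9) - sin(4)

Let u = 5*y + 4, so du = 5 dy. When y = 0, u = 4; when y = 1, u = 9.
The integral becomes ∫ cos(u) du from 4 to 9, with antiderivative sin(u).
Back in y: F(y) = sin(5*y + 4).
Then F(1) - F(0) = (sin(9)) - (sin(4)) = sin(9) - sin(4).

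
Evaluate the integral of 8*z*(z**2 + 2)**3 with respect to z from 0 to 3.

14625

Let u = z**2 + 2, so du = 2*z dz. When z = 0, u = 2; when z = 3, u = 11.
The integral becomes 4·∫ u**3 du from 2 to 11, with antiderivative u**4.
Back in z: F(z) = (z**2 + 2)**4.
Then F(3) - F(0) = (14641) - (16) = 14625.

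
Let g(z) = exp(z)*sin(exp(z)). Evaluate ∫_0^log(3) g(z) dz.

cos(1) - cos(3)

Let u = exp(z), so du = exp(z) dz. When z = 0, u = 1; when z = log(3), u = 3.
The integral becomes ∫ sin(u) du from 1 to 3, with antiderivative -cos(u).
Back in z: F(z) = -cos(exp(z)).
Then F(log(3)) - F(0) = (-cos(3)) - (-cos(1)) = cos(1) - cos(3).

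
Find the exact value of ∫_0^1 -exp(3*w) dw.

An antiderivative is F(w) = -exp(3*w)/3.
Then F(1) - F(0) = (-exp(3)/3) - (-1/3) = 1/3 - exp(3)/3.

1/3 - exp(3)/3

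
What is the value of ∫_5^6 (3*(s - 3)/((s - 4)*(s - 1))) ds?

log(25/8)

Factor the denominator: s**2 - 5*s + 4 = (s - 1)(s - 4).
Partial fractions: 3*(s - 3)/((s - 4)*(s - 1)) = 2/(s - 1) + 1/(s - 4).
An antiderivative is F(s) = log(s - 4) + 2*log(s - 1).
Then F(6) - F(5) = (log(50)) - (log(16)) = log(25/8).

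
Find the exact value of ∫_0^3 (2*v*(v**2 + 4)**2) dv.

711

Let u = v**2 + 4, so du = 2*v dv. When v = 0, u = 4; when v = 3, u = 13.
The integral becomes ∫ u**2 du from 4 to 13, with antiderivative u**3/3.
Back in v: F(v) = (v**2 + 4)**3/3.
Then F(3) - F(0) = (2197/3) - (64/3) = 711.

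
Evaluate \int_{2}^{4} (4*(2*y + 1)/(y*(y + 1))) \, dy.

Factor the denominator: y**2 + y = (y + 1)y.
Partial fractions: 4*(2*y + 1)/(y*(y + 1)) = 4/(y + 1) + 4/y.
An antiderivative is F(y) = 4*log(y) + 4*log(y + 1).
Then F(4) - F(2) = (8*log(2) + 4*log(5)) - (4*log(2) + 4*log(3)) = -4*log(3) + 4*log(2) + 4*log(5).

-4*log(3) + 4*log(2) + 4*log(5)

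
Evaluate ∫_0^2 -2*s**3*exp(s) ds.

Integrate by parts 3 times (u = s^3, dv = -2*exp(s) ds).
An antiderivative is F(s) = (-2*s**3 + 6*s**2 - 12*s + 12)*exp(s).
Then F(2) - F(0) = (-4*exp(2)) - (12) = -4*exp(2) - 12.

-4*exp(2) - 12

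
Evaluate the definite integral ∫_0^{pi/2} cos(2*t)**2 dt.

Use the identity cos^2(2*t) = (1 + cos(4*t))/2.
An antiderivative is F(t) = t/2 + sin(4*t)/8.
Then F(pi/2) - F(0) = (pi/4) - (0) = pi/4.

pi/4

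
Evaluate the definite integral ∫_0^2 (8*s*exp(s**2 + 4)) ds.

-4*(1 - exp(4))*exp(4)

Let u = s**2 + 4, so du = 2*s ds. When s = 0, u = 4; when s = 2, u = 8.
The integral becomes 4·∫ exp(u) du from 4 to 8, with antiderivative 4*exp(u).
Back in s: F(s) = 4*exp(s**2 + 4).
Then F(2) - F(0) = (4*exp(8)) - (4*exp(4)) = -4*(1 - exp(4))*exp(4).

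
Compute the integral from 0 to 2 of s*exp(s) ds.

Integrate by parts once (u = s, dv = exp(s) ds).
An antiderivative is F(s) = (s - 1)*exp(s).
Then F(2) - F(0) = (exp(2)) - (-1) = 1 + exp(2).

1 + exp(2)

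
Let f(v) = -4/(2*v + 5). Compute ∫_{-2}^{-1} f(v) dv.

An antiderivative is F(v) = -2*log(2*v + 5).
Then F(-1) - F(-2) = (-log(9)) - (0) = -log(9).

-log(9)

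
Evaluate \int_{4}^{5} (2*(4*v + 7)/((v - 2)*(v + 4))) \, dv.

-14*log(2) + 11*log(3)

Factor the denominator: v**2 + 2*v - 8 = (v + 4)(v - 2).
Partial fractions: 2*(4*v + 7)/((v - 2)*(v + 4)) = 3/(v + 4) + 5/(v - 2).
An antiderivative is F(v) = 5*log(v - 2) + 3*log(v + 4).
Then F(5) - F(4) = (11*log(3)) - (14*log(2)) = -14*log(2) + 11*log(3).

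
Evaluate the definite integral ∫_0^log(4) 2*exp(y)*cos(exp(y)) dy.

Let u = exp(y), so du = exp(y) dy. When y = 0, u = 1; when y = log(4), u = 4.
The integral becomes 2·∫ cos(u) du from 1 to 4, with antiderivative 2*sin(u).
Back in y: F(y) = 2*sin(exp(y)).
Then F(log(4)) - F(0) = (2*sin(4)) - (2*sin(1)) = -2*sin(1) + 2*sin(4).

-2*sin(1) + 2*sin(4)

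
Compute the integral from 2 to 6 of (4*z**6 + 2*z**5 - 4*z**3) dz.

By the power rule, an antiderivative is F(z) = 4*z**7/7 + z**6/3 - z**4.
Then F(6) - F(2) = (1219536/7) - (1648/21) = 3656960/21.

3656960/21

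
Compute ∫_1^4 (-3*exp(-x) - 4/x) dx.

-8*log(2) - 3*exp(-1) + 3*exp(-4)

An antiderivative is F(x) = -4*log(x) + 3*exp(-x).
Then F(4) - F(1) = (-8*log(2) + 3*exp(-4)) - (3*exp(-1)) = -8*log(2) - 3*exp(-1) + 3*exp(-4).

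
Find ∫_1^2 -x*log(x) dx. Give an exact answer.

3/4 - log(4)

Integrate by parts once (u = ln x, dv = -x dx).
An antiderivative is F(x) = -x**2*(2*log(x) - 1)/4.
Then F(2) - F(1) = (1 - log(4)) - (1/4) = 3/4 - log(4).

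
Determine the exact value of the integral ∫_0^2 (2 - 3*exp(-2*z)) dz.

An antiderivative is F(z) = 2*z + 3*exp(-2*z)/2.
Then F(2) - F(0) = (3*exp(-4)/2 + 4) - (3/2) = 3*exp(-4)/2 + 5/2.

3*exp(-4)/2 + 5/2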